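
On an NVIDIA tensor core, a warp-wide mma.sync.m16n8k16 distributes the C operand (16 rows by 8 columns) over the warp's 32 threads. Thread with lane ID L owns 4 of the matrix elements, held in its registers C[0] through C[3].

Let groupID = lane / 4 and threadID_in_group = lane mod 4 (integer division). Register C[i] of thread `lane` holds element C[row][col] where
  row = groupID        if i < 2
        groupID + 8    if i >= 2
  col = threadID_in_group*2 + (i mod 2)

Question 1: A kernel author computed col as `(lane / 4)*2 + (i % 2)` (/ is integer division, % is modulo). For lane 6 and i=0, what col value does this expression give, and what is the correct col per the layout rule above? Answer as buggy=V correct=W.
`(lane / 4)*2 + (i % 2)`[6,0]⇒2
L=6⇒gr=6>>2=1, th=6&3=2
[0]⇒row 1+0=1  col 2·2+0=4
col: 2 vs 4

buggy=2 correct=4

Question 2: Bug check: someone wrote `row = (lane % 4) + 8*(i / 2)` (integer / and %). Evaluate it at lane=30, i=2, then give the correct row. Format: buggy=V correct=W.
`(lane % 4) + 8*(i / 2)`[30,2]->10
L=30->gid=30>>2=7, tid=30&3=2
[2]->row 7+8=15  col 2·2+0=4
row: 10 vs 15

buggy=10 correct=15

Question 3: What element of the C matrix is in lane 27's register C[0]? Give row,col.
6,6

27: G=6,T=3
[0] (6+0,3*2+0) = (6,6)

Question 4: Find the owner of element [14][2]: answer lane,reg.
25,2

r=14->g=6,rb=1  c=2->t=1,b0=0
L=6*4+1=25  i=1*2+0=2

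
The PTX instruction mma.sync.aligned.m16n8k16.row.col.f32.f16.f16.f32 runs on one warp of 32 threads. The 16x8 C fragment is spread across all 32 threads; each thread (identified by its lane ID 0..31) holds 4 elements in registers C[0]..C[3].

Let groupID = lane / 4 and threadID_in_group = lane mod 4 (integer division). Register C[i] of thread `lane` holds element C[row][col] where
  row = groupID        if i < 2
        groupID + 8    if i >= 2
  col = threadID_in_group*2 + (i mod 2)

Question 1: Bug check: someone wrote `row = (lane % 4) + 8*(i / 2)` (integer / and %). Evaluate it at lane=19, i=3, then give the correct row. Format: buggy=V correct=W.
`(lane % 4) + 8*(i / 2)`[19,3]⇒11
lane 19⇒19/4=4, 19 mod 4=3
i=3  r:4+8⇒12  c:2·3+1⇒7
row: 11 vs 12

buggy=11 correct=12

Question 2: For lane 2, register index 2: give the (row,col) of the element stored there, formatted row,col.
lane 2: gid=0 (2/4), tid=2 (2%4)
i=2: r=0+8=8, c=2*2+0=4

8,4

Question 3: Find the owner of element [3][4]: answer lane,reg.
14,0

r: 3->gid=3,r8=0  c: 4->tid=2,i&1=0
L=3*4+2=14  i=0*2+0=0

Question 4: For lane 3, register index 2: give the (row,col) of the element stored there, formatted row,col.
lane 3: G=0 (3/4), T=3 (3%4)
i=2: r=0+8=8, c=3*2+0=6

8,6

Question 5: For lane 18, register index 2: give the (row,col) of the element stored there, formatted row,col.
12,4

lane 18: gr=4 (18/4), th=2 (18%4)
i=2: r=4+8=12, c=2*2+0=4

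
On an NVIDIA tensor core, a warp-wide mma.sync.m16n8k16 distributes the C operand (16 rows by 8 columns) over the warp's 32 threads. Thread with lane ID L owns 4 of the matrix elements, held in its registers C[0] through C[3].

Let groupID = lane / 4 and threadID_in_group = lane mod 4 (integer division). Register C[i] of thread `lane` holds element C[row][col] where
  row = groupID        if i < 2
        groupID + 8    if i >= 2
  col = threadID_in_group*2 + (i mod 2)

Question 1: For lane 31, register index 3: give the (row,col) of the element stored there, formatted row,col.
31: g=7,t=3
[3] (7+8,3*2+1) = (15,7)

15,7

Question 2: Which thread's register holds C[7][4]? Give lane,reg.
r=7→G=7,rhi=0  c=4→T=2,p=0
L=7*4+2=30  i=0*2+0=0

30,0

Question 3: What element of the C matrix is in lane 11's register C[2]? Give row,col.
lane 11: gid=2 (11/4), tid=3 (11%4)
i=2: r=2+8=10, c=3*2+0=6

10,6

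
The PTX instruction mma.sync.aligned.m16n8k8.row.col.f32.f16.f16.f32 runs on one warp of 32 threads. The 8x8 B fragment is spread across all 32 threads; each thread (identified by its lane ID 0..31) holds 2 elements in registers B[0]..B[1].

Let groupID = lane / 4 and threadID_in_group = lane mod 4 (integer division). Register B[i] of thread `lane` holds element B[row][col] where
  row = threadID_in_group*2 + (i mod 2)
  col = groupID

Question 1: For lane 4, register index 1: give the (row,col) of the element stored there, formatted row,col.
1,1

lane 4: gr=1 (4/4), th=0 (4%4)
i=1: r=0*2+1=1, c=gr=1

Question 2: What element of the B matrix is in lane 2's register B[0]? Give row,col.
lane 2: gid=0 (2/4), tid=2 (2%4)
i=0: r=2*2+0=4, c=gid=0

4,0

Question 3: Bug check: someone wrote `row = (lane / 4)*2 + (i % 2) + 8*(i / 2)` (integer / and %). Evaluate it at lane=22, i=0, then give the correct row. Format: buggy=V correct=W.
`(lane / 4)*2 + (i % 2) + 8*(i / 2)`[22,0]→10
L=22→G=22>>2=5, T=22&3=2
[0]→row 2·2+0=4  col G=5
row: 10 vs 4

buggy=10 correct=4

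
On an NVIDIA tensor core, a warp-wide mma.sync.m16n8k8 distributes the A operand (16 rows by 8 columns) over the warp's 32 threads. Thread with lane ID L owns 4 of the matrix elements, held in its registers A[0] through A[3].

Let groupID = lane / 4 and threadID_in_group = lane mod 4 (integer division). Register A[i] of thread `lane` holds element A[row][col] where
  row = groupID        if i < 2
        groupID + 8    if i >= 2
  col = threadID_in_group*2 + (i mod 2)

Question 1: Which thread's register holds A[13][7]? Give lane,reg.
r:13=>grp=5,rB=1  c:7=>tig=3,lo=1
L=5*4+3=23  i=1*2+1=3

23,3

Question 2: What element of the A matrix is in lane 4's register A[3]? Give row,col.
9,1

4: G=1,T=0
[3] (1+8,0*2+1) = (9,1)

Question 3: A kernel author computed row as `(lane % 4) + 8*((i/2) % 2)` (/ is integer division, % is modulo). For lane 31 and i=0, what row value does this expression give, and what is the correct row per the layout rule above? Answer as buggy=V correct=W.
`(lane % 4) + 8*((i/2) % 2)`[31,0]⇒3
L=31⇒gr=31>>2=7, th=31&3=3
[0]⇒row 7+0=7  col 3·2+0=6
row: 3 vs 7

buggy=3 correct=7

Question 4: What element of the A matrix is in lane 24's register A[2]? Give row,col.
14,0

24: gid=6,tid=0
[2] (6+8,0*2+0) = (14,0)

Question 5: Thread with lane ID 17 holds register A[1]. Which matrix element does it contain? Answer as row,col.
lane 17→17/4=4, 17 mod 4=1
i=1  r:4+0→4  c:2·1+1→3

4,3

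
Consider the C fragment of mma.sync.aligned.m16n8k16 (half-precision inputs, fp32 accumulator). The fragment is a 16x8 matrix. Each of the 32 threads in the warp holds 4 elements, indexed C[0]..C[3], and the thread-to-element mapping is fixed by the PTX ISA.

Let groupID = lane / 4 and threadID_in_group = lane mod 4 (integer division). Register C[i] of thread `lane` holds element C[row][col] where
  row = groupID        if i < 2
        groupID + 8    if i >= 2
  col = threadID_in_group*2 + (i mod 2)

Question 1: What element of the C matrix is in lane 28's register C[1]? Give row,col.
7,1

28: G=7,T=0
[1] (7+0,0*2+1) = (7,1)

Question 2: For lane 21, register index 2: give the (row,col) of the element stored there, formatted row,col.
lane 21: grp=5 (21/4), tig=1 (21%4)
i=2: r=5+8=13, c=1*2+0=2

13,2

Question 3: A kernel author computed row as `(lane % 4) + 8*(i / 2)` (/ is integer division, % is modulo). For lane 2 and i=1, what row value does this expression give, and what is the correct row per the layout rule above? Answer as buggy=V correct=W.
`(lane % 4) + 8*(i / 2)`[2,1]→2
lane 2: G=0 (2/4), T=2 (2%4)
i=1: r=0+0=0, c=2*2+1=5
row: 2 vs 0

buggy=2 correct=0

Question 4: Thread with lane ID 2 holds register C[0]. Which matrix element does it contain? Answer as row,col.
0,4

L=2->gid=2>>2=0, tid=2&3=2
[0]->row 0+0=0  col 2·2+0=4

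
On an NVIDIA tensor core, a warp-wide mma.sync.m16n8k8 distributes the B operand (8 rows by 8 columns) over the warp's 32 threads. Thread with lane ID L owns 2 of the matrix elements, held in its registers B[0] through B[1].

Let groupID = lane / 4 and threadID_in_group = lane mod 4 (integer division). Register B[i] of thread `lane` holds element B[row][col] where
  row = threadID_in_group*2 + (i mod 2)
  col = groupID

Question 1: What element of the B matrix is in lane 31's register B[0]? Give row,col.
31: G=7,T=3
[0] (3*2+0,7) = (6,7)

6,7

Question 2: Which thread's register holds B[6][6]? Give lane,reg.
c: 6->gid=6  r: 6->tid=3,i&1=0
L=6*4+3=27  i=0=0

27,0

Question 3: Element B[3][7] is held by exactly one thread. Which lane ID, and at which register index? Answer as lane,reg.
c: 7->gid=7  r: 3->tid=1,i&1=1
L=7*4+1=29  i=1=1

29,1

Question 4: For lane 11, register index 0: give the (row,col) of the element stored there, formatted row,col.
11: g=2,t=3
[0] (3*2+0,2) = (6,2)

6,2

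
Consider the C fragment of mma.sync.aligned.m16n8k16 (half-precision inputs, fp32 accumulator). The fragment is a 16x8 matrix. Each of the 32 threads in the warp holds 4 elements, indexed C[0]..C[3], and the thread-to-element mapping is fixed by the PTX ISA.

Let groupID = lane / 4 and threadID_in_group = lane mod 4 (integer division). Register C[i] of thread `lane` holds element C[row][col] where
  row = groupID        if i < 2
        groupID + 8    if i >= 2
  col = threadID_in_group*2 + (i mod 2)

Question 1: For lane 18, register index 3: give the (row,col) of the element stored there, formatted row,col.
lane 18: G=4 (18/4), T=2 (18%4)
i=3: r=4+8=12, c=2*2+1=5

12,5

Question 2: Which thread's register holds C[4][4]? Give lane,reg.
r=4->g=4,rb=0  c=4->t=2,b0=0
L=4*4+2=18  i=0*2+0=0

18,0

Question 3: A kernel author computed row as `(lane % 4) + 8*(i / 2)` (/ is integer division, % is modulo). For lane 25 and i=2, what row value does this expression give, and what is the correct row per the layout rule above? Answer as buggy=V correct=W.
buggy=9 correct=14

`(lane % 4) + 8*(i / 2)`[25,2]→9
lane 25→25/4=6, 25 mod 4=1
i=2  r:6+8→14  c:2·1+0→2
row: 9 vs 14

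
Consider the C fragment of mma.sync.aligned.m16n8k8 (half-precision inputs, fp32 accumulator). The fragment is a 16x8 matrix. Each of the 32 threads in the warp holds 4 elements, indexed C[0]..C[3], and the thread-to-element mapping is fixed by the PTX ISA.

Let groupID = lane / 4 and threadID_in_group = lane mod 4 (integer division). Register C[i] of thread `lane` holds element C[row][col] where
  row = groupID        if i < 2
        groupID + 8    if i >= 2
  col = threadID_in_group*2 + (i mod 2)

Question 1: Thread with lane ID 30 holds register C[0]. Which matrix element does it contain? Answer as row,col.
30: G=7,T=2
[0] (7+0,2*2+0) = (7,4)

7,4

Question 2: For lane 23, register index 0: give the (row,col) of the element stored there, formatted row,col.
lane 23: gr=5 (23/4), th=3 (23%4)
i=0: r=5+0=5, c=3*2+0=6

5,6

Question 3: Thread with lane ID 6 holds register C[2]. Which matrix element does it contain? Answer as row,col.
9,4

lane 6=>6/4=1, 6 mod 4=2
i=2  r:1+8=>9  c:2·2+0=>4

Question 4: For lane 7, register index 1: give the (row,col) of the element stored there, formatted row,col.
1,7

lane 7->7/4=1, 7 mod 4=3
i=1  r:1+0->1  c:2·3+1->7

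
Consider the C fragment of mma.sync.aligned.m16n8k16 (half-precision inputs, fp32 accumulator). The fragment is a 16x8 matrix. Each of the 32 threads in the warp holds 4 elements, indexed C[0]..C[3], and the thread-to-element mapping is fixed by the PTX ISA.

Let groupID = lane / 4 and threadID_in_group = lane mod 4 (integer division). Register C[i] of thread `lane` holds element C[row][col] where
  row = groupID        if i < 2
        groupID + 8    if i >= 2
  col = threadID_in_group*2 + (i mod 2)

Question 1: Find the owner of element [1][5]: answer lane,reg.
r=1→G=1,rhi=0  c=5→T=2,p=1
L=1*4+2=6  i=0*2+1=1

6,1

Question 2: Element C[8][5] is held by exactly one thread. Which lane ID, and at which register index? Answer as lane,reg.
r=8⇒gr=0,Rb=1  c=5⇒th=2,odd=1
L=0*4+2=2  i=1*2+1=3

2,3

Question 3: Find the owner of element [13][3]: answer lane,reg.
r=13⇒gr=5,Rb=1  c=3⇒th=1,odd=1
L=5*4+1=21  i=1*2+1=3

21,3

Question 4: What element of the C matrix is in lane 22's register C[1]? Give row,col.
5,5

22: g=5,t=2
[1] (5+0,2*2+1) = (5,5)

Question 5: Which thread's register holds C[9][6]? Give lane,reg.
r=9⇒gr=1,Rb=1  c=6⇒th=3,odd=0
L=1*4+3=7  i=1*2+0=2

7,2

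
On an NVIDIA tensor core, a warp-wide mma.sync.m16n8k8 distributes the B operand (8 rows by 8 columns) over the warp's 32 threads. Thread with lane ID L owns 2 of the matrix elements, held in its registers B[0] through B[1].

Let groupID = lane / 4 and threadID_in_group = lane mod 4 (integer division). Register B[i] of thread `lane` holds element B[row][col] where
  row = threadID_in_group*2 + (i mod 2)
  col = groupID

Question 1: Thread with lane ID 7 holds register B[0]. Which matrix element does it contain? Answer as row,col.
6,1

lane 7: gr=1 (7/4), th=3 (7%4)
i=0: r=3*2+0=6, c=gr=1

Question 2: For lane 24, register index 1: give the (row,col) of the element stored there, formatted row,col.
1,6

lane 24: G=6 (24/4), T=0 (24%4)
i=1: r=0*2+1=1, c=G=6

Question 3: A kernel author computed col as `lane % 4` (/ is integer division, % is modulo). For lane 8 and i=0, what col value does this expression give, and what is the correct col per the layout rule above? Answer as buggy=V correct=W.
`lane % 4`[8,0]→0
L=8→G=8>>2=2, T=8&3=0
[0]→row 0·2+0=0  col G=2
col: 0 vs 2

buggy=0 correct=2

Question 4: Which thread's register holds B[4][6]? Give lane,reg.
c: 6->gid=6  r: 4->tid=2,i&1=0
L=6*4+2=26  i=0=0

26,0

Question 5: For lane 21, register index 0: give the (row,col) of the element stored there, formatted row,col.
L=21->g=21>>2=5, t=21&3=1
[0]->row 1·2+0=2  col g=5

2,5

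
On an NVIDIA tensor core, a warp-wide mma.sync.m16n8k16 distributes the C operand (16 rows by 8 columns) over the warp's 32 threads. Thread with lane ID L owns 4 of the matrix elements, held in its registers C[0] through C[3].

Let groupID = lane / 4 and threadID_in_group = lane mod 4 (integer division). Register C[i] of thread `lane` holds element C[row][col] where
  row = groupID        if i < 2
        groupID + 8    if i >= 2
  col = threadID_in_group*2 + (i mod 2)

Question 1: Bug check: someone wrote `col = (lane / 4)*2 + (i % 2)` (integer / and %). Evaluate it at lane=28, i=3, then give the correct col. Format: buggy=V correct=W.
buggy=15 correct=1

`(lane / 4)*2 + (i % 2)`[28,3]->15
28: g=7,t=0
[3] (7+8,0*2+1) = (15,1)
col: 15 vs 1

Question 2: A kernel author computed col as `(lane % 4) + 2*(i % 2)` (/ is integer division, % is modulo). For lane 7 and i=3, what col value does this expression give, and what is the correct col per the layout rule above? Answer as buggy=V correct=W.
buggy=5 correct=7

`(lane % 4) + 2*(i % 2)`[7,3]→5
lane 7: G=1 (7/4), T=3 (7%4)
i=3: r=1+8=9, c=3*2+1=7
col: 5 vs 7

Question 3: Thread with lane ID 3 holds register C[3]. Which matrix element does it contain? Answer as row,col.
lane 3: G=0 (3/4), T=3 (3%4)
i=3: r=0+8=8, c=3*2+1=7

8,7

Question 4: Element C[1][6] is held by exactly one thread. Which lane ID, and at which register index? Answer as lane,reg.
7,0

r=1⇒gr=1,Rb=0  c=6⇒th=3,odd=0
L=1*4+3=7  i=0*2+0=0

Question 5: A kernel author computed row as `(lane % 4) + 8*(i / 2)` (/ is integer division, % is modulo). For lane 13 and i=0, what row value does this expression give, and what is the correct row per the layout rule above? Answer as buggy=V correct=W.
`(lane % 4) + 8*(i / 2)`[13,0]→1
lane 13: G=3 (13/4), T=1 (13%4)
i=0: r=3+0=3, c=1*2+0=2
row: 1 vs 3

buggy=1 correct=3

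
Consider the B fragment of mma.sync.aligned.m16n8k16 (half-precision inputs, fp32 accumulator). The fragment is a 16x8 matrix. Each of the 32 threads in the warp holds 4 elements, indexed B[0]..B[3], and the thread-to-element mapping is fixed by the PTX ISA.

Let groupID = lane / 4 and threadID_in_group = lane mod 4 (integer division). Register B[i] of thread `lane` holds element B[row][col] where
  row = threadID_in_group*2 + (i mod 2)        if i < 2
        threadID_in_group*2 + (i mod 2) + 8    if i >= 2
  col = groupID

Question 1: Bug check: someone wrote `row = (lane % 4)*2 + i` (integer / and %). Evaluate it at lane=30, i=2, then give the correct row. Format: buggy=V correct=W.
`(lane % 4)*2 + i`[30,2]⇒6
30: gr=7,th=2
[2] (2*2+0+8,7) = (12,7)
row: 6 vs 12

buggy=6 correct=12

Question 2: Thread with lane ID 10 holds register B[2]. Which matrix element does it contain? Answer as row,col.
L=10⇒gr=10>>2=2, th=10&3=2
[2]⇒row 2·2+0+8=12  col gr=2

12,2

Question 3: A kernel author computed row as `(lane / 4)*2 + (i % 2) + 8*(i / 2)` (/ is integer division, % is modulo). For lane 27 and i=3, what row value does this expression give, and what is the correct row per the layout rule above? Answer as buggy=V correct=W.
buggy=21 correct=15

`(lane / 4)*2 + (i % 2) + 8*(i / 2)`[27,3]->21
L=27->gid=27>>2=6, tid=27&3=3
[3]->row 3·2+1+8=15  col gid=6
row: 21 vs 15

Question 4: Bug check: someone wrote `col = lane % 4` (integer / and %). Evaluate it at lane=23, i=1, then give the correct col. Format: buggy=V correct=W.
`lane % 4`[23,1]→3
lane 23: G=5 (23/4), T=3 (23%4)
i=1: r=3*2+1+0=7, c=G=5
col: 3 vs 5

buggy=3 correct=5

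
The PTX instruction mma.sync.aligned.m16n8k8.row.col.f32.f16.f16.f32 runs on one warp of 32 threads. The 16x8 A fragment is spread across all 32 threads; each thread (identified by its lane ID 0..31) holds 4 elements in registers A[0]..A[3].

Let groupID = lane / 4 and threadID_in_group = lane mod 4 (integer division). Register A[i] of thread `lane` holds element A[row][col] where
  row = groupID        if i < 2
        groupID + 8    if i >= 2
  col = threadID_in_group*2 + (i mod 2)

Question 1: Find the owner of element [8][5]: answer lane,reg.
2,3

r=8->g=0,rb=1  c=5->t=2,b0=1
L=0*4+2=2  i=1*2+1=3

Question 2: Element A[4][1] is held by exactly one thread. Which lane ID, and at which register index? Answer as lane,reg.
r=4→G=4,rhi=0  c=1→T=0,p=1
L=4*4+0=16  i=0*2+1=1

16,1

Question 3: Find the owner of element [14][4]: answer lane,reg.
r=14→G=6,rhi=1  c=4→T=2,p=0
L=6*4+2=26  i=1*2+0=2

26,2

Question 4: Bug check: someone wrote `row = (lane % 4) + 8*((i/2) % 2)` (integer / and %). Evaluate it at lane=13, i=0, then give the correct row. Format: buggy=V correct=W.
buggy=1 correct=3

`(lane % 4) + 8*((i/2) % 2)`[13,0]=>1
lane 13: grp=3 (13/4), tig=1 (13%4)
i=0: r=3+0=3, c=1*2+0=2
row: 1 vs 3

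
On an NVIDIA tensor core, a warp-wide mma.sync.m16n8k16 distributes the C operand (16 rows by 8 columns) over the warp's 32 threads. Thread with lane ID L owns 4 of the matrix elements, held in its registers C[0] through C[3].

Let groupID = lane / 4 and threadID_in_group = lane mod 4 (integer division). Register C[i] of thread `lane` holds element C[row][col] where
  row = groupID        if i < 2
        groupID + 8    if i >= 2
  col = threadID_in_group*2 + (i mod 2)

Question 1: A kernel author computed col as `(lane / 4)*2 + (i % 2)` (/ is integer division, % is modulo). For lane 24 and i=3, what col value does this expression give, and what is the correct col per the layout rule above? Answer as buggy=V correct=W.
`(lane / 4)*2 + (i % 2)`[24,3]->13
L=24->gid=24>>2=6, tid=24&3=0
[3]->row 6+8=14  col 0·2+1=1
col: 13 vs 1

buggy=13 correct=1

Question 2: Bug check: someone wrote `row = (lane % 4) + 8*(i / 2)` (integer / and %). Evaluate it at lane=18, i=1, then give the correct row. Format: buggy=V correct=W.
`(lane % 4) + 8*(i / 2)`[18,1]->2
L=18->g=18>>2=4, t=18&3=2
[1]->row 4+0=4  col 2·2+1=5
row: 2 vs 4

buggy=2 correct=4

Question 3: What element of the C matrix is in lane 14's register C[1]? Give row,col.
14: gr=3,th=2
[1] (3+0,2*2+1) = (3,5)

3,5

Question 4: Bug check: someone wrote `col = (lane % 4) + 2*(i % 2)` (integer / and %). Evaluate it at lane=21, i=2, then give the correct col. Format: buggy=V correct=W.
buggy=1 correct=2

`(lane % 4) + 2*(i % 2)`[21,2]=>1
lane 21: grp=5 (21/4), tig=1 (21%4)
i=2: r=5+8=13, c=1*2+0=2
col: 1 vs 2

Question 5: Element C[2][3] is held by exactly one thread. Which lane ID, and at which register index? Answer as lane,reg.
r=2->g=2,rb=0  c=3->t=1,b0=1
L=2*4+1=9  i=0*2+1=1

9,1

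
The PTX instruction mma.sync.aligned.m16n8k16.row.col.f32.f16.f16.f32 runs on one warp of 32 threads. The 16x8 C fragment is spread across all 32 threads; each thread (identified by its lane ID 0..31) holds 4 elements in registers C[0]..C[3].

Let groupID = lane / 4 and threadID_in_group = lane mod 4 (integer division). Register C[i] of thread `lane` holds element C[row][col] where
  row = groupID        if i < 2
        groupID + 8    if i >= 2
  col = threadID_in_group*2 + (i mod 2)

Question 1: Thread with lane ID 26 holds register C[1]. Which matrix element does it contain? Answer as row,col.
L=26->gid=26>>2=6, tid=26&3=2
[1]->row 6+0=6  col 2·2+1=5

6,5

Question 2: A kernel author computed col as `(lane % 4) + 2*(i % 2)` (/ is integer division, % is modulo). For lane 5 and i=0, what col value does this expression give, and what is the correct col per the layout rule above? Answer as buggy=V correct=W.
`(lane % 4) + 2*(i % 2)`[5,0]->1
5: gid=1,tid=1
[0] (1+0,1*2+0) = (1,2)
col: 1 vs 2

buggy=1 correct=2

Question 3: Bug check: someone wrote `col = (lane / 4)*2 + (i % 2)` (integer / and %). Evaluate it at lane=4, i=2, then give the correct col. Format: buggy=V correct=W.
`(lane / 4)*2 + (i % 2)`[4,2]⇒2
4: gr=1,th=0
[2] (1+8,0*2+0) = (9,0)
col: 2 vs 0

buggy=2 correct=0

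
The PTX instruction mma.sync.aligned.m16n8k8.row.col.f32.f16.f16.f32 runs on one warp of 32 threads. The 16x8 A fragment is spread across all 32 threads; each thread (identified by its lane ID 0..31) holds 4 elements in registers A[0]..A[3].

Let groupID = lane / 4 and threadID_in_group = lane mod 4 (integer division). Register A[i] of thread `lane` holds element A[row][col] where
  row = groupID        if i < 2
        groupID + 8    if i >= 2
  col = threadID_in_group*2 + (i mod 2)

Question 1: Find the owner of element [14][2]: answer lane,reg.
r=14→G=6,rhi=1  c=2→T=1,p=0
L=6*4+1=25  i=1*2+0=2

25,2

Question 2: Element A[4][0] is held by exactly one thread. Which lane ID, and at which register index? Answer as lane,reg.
16,0

r=4->g=4,rb=0  c=0->t=0,b0=0
L=4*4+0=16  i=0*2+0=0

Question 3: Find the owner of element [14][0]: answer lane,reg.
24,2

r=14->g=6,rb=1  c=0->t=0,b0=0
L=6*4+0=24  i=1*2+0=2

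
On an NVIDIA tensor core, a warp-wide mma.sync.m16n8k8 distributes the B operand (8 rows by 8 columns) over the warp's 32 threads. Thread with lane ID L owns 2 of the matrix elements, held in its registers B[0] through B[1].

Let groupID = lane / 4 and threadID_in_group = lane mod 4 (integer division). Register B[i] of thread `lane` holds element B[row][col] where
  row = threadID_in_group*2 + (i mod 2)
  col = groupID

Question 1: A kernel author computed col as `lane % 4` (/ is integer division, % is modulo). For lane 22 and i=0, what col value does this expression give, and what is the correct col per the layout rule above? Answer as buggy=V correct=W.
`lane % 4`[22,0]->2
22: gid=5,tid=2
[0] (2*2+0,5) = (4,5)
col: 2 vs 5

buggy=2 correct=5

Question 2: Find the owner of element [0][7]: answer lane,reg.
c: 7->gid=7  r: 0->tid=0,i&1=0
L=7*4+0=28  i=0=0

28,0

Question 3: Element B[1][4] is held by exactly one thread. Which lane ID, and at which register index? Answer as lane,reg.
c:4=>grp=4  r:1=>tig=0,lo=1
L=4*4+0=16  i=1=1

16,1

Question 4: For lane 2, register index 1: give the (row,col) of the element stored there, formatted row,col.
5,0

2: g=0,t=2
[1] (2*2+1,0) = (5,0)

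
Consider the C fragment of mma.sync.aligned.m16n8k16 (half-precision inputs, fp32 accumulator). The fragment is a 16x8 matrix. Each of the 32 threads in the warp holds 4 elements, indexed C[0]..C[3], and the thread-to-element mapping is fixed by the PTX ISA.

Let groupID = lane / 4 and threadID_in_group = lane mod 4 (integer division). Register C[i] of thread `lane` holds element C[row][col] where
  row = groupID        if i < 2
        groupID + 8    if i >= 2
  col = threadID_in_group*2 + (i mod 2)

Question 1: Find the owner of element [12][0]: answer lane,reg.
r=12⇒gr=4,Rb=1  c=0⇒th=0,odd=0
L=4*4+0=16  i=1*2+0=2

16,2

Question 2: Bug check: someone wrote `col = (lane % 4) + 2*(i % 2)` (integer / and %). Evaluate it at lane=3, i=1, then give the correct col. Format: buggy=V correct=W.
buggy=5 correct=7

`(lane % 4) + 2*(i % 2)`[3,1]→5
lane 3: G=0 (3/4), T=3 (3%4)
i=1: r=0+0=0, c=3*2+1=7
col: 5 vs 7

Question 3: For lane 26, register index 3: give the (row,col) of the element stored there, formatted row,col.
14,5

L=26->gid=26>>2=6, tid=26&3=2
[3]->row 6+8=14  col 2·2+1=5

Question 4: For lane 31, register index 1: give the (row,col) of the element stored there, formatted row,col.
7,7

lane 31->31/4=7, 31 mod 4=3
i=1  r:7+0->7  c:2·3+1->7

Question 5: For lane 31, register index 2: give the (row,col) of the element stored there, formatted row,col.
15,6

L=31=>grp=31>>2=7, tig=31&3=3
[2]=>row 7+8=15  col 3·2+0=6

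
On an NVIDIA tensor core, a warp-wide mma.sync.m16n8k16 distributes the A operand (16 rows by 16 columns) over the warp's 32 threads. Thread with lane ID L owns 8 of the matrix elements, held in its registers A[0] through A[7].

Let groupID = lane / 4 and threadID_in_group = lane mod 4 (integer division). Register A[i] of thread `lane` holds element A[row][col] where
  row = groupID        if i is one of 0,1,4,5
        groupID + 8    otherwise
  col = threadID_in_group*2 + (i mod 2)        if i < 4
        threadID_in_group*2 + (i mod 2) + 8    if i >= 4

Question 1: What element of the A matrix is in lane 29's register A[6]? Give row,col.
15,10

29: G=7,T=1
[6] (7+8,1*2+0+8) = (15,10)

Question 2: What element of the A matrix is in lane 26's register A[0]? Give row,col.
26: grp=6,tig=2
[0] (6+0,2*2+0+0) = (6,4)

6,4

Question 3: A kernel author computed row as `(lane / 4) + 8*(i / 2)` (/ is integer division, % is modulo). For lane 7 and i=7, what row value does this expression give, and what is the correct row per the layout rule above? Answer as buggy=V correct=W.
buggy=25 correct=9

`(lane / 4) + 8*(i / 2)`[7,7]->25
7: g=1,t=3
[7] (1+8,3*2+1+8) = (9,15)
row: 25 vs 9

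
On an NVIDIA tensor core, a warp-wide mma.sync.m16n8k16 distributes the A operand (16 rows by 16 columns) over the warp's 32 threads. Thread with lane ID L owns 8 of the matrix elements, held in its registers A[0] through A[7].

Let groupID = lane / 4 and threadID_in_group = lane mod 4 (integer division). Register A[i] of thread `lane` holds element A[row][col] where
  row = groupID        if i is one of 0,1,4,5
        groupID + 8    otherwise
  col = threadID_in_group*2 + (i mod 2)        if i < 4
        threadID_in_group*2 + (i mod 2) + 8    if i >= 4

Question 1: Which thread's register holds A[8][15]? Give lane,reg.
3,7

r=8⇒gr=0,Rb=1  c=15⇒Cb=1,th=3,odd=1
L=0*4+3=3  i=1*4+1*2+1=7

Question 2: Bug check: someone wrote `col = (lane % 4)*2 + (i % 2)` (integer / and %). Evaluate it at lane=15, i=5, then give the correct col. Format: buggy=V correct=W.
buggy=7 correct=15

`(lane % 4)*2 + (i % 2)`[15,5]=>7
lane 15=>15/4=3, 15 mod 4=3
i=5  r:3+0=>3  c:2·3+1+8=>15
col: 7 vs 15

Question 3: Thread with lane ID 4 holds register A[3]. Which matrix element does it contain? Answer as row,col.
lane 4→4/4=1, 4 mod 4=0
i=3  r:1+8→9  c:2·0+1+0→1

9,1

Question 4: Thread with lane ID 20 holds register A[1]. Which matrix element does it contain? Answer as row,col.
5,1

lane 20->20/4=5, 20 mod 4=0
i=1  r:5+0->5  c:2·0+1+0->1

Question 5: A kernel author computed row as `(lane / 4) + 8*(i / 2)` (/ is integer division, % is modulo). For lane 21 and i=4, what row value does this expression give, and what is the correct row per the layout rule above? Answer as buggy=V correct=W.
buggy=21 correct=5

`(lane / 4) + 8*(i / 2)`[21,4]⇒21
21: gr=5,th=1
[4] (5+0,1*2+0+8) = (5,10)
row: 21 vs 5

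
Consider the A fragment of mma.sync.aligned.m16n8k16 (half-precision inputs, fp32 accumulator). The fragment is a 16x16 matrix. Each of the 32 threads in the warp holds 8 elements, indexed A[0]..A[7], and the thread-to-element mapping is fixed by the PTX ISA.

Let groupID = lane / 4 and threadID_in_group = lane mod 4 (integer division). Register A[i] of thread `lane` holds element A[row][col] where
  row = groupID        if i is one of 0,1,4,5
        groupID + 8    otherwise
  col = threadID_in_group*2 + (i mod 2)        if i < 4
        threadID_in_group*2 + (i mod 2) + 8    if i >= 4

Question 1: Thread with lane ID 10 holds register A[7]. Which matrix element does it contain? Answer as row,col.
L=10=>grp=10>>2=2, tig=10&3=2
[7]=>row 2+8=10  col 2·2+1+8=13

10,13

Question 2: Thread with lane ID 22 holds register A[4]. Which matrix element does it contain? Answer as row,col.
5,12

L=22→G=22>>2=5, T=22&3=2
[4]→row 5+0=5  col 2·2+0+8=12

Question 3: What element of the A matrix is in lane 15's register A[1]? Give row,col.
L=15→G=15>>2=3, T=15&3=3
[1]→row 3+0=3  col 3·2+1+0=7

3,7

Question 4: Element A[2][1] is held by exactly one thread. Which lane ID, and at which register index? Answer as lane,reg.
8,1

r=2->g=2,rb=0  c=1->cb=0,t=0,b0=1
L=2*4+0=8  i=0*4+0*2+1=1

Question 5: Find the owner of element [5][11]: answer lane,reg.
21,5

r=5⇒gr=5,Rb=0  c=11⇒Cb=1,th=1,odd=1
L=5*4+1=21  i=1*4+0*2+1=5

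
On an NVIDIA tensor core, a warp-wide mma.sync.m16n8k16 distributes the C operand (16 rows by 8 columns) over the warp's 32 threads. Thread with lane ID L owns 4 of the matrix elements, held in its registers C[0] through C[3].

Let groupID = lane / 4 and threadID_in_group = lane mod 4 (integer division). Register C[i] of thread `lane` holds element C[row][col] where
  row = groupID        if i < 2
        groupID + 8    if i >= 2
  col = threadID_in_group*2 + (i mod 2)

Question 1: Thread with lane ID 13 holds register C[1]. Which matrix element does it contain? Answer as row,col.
13: g=3,t=1
[1] (3+0,1*2+1) = (3,3)

3,3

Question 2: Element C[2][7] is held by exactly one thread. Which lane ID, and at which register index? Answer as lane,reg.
11,1

r=2⇒gr=2,Rb=0  c=7⇒th=3,odd=1
L=2*4+3=11  i=0*2+1=1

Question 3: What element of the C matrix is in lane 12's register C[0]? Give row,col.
lane 12: g=3 (12/4), t=0 (12%4)
i=0: r=3+0=3, c=0*2+0=0

3,0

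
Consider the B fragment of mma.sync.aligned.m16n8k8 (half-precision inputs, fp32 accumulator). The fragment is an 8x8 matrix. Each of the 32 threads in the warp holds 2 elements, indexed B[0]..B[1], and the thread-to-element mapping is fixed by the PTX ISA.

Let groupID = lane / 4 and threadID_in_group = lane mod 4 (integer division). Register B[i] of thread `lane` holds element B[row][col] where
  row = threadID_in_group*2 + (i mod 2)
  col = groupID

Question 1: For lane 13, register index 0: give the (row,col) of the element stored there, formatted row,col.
lane 13: grp=3 (13/4), tig=1 (13%4)
i=0: r=1*2+0=2, c=grp=3

2,3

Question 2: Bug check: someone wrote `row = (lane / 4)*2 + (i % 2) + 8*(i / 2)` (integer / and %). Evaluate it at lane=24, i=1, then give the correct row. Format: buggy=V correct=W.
buggy=13 correct=1

`(lane / 4)*2 + (i % 2) + 8*(i / 2)`[24,1]->13
lane 24: gid=6 (24/4), tid=0 (24%4)
i=1: r=0*2+1=1, c=gid=6
row: 13 vs 1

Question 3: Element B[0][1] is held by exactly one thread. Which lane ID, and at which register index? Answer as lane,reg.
c:1=>grp=1  r:0=>tig=0,lo=0
L=1*4+0=4  i=0=0

4,0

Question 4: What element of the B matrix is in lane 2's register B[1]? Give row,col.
5,0

2: gid=0,tid=2
[1] (2*2+1,0) = (5,0)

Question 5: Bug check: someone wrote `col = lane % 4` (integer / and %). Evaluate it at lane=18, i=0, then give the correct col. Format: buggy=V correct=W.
buggy=2 correct=4

`lane % 4`[18,0]⇒2
lane 18⇒18/4=4, 18 mod 4=2
i=0  r:2·2+0⇒4  c:4
col: 2 vs 4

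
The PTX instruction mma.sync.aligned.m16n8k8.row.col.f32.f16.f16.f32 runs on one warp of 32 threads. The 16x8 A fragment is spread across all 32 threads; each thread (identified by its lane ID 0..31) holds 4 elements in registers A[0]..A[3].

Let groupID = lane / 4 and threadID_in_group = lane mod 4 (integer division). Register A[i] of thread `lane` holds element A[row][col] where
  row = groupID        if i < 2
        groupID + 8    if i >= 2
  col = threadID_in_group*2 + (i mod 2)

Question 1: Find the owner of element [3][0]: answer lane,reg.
12,0

r=3⇒gr=3,Rb=0  c=0⇒th=0,odd=0
L=3*4+0=12  i=0*2+0=0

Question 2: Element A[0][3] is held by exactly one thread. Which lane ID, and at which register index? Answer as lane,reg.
r: 0->gid=0,r8=0  c: 3->tid=1,i&1=1
L=0*4+1=1  i=0*2+1=1

1,1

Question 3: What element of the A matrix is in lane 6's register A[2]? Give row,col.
lane 6⇒6/4=1, 6 mod 4=2
i=2  r:1+8⇒9  c:2·2+0⇒4

9,4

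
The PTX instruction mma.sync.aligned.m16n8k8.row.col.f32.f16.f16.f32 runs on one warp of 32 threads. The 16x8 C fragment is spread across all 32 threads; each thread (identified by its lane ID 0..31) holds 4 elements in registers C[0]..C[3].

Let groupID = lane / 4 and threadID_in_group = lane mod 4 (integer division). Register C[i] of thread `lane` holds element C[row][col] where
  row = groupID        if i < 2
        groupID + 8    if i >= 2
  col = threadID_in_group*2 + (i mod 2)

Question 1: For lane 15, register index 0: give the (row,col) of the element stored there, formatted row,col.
lane 15⇒15/4=3, 15 mod 4=3
i=0  r:3+0⇒3  c:2·3+0⇒6

3,6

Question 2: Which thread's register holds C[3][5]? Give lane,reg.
r=3⇒gr=3,Rb=0  c=5⇒th=2,odd=1
L=3*4+2=14  i=0*2+1=1

14,1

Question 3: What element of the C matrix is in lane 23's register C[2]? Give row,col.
23: G=5,T=3
[2] (5+8,3*2+0) = (13,6)

13,6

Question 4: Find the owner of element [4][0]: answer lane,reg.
16,0

r: 4->gid=4,r8=0  c: 0->tid=0,i&1=0
L=4*4+0=16  i=0*2+0=0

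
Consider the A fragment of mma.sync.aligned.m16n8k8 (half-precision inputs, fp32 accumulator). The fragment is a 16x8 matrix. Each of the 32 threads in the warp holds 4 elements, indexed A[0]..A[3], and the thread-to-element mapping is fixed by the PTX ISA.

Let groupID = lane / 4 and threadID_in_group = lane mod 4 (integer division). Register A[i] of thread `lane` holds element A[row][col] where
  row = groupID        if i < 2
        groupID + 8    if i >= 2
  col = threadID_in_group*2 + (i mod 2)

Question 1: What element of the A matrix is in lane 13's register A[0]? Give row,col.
L=13->g=13>>2=3, t=13&3=1
[0]->row 3+0=3  col 1·2+0=2

3,2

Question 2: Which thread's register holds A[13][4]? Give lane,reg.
22,2

r: 13->gid=5,r8=1  c: 4->tid=2,i&1=0
L=5*4+2=22  i=1*2+0=2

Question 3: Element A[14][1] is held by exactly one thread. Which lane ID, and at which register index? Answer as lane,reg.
r=14⇒gr=6,Rb=1  c=1⇒th=0,odd=1
L=6*4+0=24  i=1*2+1=3

24,3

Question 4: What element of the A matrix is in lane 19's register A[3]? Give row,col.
12,7

lane 19→19/4=4, 19 mod 4=3
i=3  r:4+8→12  c:2·3+1→7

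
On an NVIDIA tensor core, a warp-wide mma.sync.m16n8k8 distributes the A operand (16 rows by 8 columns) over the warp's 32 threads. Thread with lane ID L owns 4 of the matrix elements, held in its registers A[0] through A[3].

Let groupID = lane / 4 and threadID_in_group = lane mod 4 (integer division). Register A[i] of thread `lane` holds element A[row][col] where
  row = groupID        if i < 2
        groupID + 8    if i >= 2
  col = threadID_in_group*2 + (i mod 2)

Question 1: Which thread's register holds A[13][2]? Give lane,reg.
r:13=>grp=5,rB=1  c:2=>tig=1,lo=0
L=5*4+1=21  i=1*2+0=2

21,2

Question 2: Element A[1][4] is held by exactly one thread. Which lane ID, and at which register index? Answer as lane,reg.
r=1⇒gr=1,Rb=0  c=4⇒th=2,odd=0
L=1*4+2=6  i=0*2+0=0

6,0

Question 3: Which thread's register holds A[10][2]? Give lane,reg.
9,2

r=10→G=2,rhi=1  c=2→T=1,p=0
L=2*4+1=9  i=1*2+0=2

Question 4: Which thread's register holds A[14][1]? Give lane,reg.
r=14->g=6,rb=1  c=1->t=0,b0=1
L=6*4+0=24  i=1*2+1=3

24,3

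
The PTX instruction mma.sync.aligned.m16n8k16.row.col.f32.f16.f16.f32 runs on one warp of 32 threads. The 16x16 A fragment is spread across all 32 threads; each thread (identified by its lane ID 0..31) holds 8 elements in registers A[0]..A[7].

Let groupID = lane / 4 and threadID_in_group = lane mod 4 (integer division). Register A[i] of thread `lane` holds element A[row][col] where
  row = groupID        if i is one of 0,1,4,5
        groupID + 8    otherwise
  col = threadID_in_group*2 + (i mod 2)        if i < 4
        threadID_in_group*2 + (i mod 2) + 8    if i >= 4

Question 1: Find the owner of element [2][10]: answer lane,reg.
r=2→G=2,rhi=0  c=10→chi=1,T=1,p=0
L=2*4+1=9  i=1*4+0*2+0=4

9,4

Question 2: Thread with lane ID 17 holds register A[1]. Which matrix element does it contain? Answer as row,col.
4,3

L=17=>grp=17>>2=4, tig=17&3=1
[1]=>row 4+0=4  col 1·2+1+0=3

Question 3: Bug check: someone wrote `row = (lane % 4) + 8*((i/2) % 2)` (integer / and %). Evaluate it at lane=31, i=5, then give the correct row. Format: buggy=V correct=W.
`(lane % 4) + 8*((i/2) % 2)`[31,5]=>3
lane 31: grp=7 (31/4), tig=3 (31%4)
i=5: r=7+0=7, c=3*2+1+8=15
row: 3 vs 7

buggy=3 correct=7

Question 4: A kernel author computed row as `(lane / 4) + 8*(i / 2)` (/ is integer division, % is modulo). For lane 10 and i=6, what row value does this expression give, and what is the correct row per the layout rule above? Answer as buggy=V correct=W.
`(lane / 4) + 8*(i / 2)`[10,6]⇒26
lane 10: gr=2 (10/4), th=2 (10%4)
i=6: r=2+8=10, c=2*2+0+8=12
row: 26 vs 10

buggy=26 correct=10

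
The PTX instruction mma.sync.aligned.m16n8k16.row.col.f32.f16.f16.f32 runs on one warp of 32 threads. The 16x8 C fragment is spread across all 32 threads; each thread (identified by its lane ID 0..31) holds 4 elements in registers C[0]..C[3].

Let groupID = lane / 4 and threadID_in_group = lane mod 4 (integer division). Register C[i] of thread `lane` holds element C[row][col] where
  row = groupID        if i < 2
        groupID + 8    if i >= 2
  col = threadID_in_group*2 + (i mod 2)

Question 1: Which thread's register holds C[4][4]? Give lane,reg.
18,0

r: 4->gid=4,r8=0  c: 4->tid=2,i&1=0
L=4*4+2=18  i=0*2+0=0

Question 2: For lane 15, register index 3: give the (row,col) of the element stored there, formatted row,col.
15: grp=3,tig=3
[3] (3+8,3*2+1) = (11,7)

11,7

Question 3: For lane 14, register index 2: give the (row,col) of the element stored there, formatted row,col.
lane 14->14/4=3, 14 mod 4=2
i=2  r:3+8->11  c:2·2+0->4

11,4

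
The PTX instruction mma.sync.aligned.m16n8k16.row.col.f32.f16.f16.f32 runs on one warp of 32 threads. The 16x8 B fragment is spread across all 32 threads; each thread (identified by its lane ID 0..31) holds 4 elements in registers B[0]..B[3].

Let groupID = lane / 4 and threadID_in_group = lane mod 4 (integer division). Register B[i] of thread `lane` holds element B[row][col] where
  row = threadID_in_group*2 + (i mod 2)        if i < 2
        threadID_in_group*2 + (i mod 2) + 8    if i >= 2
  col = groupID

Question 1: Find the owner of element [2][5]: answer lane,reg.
21,0

c=5→G=5  r=2→rhi=0,T=1,p=0
L=5*4+1=21  i=0*2+0=0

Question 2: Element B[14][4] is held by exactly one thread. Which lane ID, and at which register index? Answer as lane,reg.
19,2

c:4=>grp=4  r:14=>rB=1,tig=3,lo=0
L=4*4+3=19  i=1*2+0=2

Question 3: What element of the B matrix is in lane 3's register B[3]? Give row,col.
L=3→G=3>>2=0, T=3&3=3
[3]→row 3·2+1+8=15  col G=0

15,0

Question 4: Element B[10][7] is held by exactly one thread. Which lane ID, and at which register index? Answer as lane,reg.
c=7→G=7  r=10→rhi=1,T=1,p=0
L=7*4+1=29  i=1*2+0=2

29,2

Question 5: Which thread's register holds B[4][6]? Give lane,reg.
26,0

c=6⇒gr=6  r=4⇒Rb=0,th=2,odd=0
L=6*4+2=26  i=0*2+0=0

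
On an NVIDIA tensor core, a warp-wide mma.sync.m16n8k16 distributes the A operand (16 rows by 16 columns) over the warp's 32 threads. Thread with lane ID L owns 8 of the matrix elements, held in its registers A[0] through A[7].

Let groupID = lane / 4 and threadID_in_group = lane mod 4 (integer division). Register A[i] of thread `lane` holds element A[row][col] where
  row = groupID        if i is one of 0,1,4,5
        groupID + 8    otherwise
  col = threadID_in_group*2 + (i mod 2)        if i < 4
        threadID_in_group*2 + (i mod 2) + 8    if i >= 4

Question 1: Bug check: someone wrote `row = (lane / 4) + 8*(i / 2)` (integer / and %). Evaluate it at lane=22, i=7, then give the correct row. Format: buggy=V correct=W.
buggy=29 correct=13

`(lane / 4) + 8*(i / 2)`[22,7]⇒29
lane 22: gr=5 (22/4), th=2 (22%4)
i=7: r=5+8=13, c=2*2+1+8=13
row: 29 vs 13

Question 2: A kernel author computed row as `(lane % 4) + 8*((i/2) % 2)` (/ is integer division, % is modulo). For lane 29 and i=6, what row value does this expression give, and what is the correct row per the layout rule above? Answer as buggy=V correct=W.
buggy=9 correct=15

`(lane % 4) + 8*((i/2) % 2)`[29,6]=>9
lane 29: grp=7 (29/4), tig=1 (29%4)
i=6: r=7+8=15, c=1*2+0+8=10
row: 9 vs 15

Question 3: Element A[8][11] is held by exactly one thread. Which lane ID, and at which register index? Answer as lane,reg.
1,7

r=8->g=0,rb=1  c=11->cb=1,t=1,b0=1
L=0*4+1=1  i=1*4+1*2+1=7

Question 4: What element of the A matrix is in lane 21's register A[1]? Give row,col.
L=21⇒gr=21>>2=5, th=21&3=1
[1]⇒row 5+0=5  col 1·2+1+0=3

5,3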